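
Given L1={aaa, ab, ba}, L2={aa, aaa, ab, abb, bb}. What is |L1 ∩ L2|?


L1 = {aaa, ab, ba}
L2 = {aa, aaa, ab, abb, bb}
Checking each string in L1 against L2:
  'aaa': in L2? Yes
  'ab': in L2? Yes
  'ba': in L2? No
Intersection = {aaa, ab}
|L1 ∩ L2| = 2

2


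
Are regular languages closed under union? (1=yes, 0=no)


Regular languages are closed under:
- Union (DFA product construction)
- Intersection (DFA product construction)
- Complement (swap accept/reject states)
- Concatenation (NFA construction)
- Kleene star (NFA construction)
union is in this list
Therefore: closed

1


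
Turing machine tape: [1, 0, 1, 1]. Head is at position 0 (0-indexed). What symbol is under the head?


Tape: [1, 0, 1, 1]
Positions: 0 1 2 3
Values:    1 0 1 1
Head at position 0
tape[0] = 1

1


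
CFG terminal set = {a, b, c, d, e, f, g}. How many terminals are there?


Terminal symbols: a, b, c, d, e, f, g
Counting each: a (#1), b (#2), c (#3), d (#4), e (#5), f (#6), g (#7)
Total = 7

7


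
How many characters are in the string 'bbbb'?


String: 'bbbb'
Counting characters:
  'b' appears 4 time(s)
Total length = 0 + 4 = 4

4


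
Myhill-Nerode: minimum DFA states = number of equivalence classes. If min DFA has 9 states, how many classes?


Myhill-Nerode theorem:
Number of equivalence classes = number of states in minimal DFA
Minimal DFA states = 9
Therefore equivalence classes = 9

9


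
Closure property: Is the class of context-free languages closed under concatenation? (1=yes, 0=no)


CFL closure properties:
  Closed under: union, concatenation, Kleene star
  NOT closed under: intersection, complement
Operation 'concatenation' is in closed list -> Yes (closed)

1


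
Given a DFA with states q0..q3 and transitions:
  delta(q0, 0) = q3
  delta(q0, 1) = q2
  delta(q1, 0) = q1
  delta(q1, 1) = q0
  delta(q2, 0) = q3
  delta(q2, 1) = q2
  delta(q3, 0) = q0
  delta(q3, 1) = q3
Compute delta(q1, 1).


Looking up transition function:
delta(q1, 1) in the table
Row: q1, Column: 1
Result: q0

q0


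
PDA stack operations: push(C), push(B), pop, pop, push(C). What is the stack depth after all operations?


Tracing stack operations:
  push(C) -> stack = [C], depth=1
  push(B) -> stack = [C,B], depth=2
  pop -> removed B, stack = [C], depth=1
  pop -> removed C, stack = [], depth=0
  push(C) -> stack = [C], depth=1
Final depth = 1

1


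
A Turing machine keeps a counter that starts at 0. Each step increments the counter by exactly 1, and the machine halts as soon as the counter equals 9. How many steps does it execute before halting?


Counter starts at 0. Counting sequence:
  Step 1: counter = 1
  Step 2: counter = 2
  Step 3: counter = 3
  Step 4: counter = 4
  Step 5: counter = 5
  Step 6: counter = 6
  ...
  Step 9: counter = 9
Counter reached 9 -> halt
Total steps = 9

9


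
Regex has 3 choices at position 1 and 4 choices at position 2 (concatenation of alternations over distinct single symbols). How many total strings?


First group: 3 alternatives
Second group: 4 alternatives
Concatenation: each choice from group 1 pairs with each from group 2
Total = 3 x 4 = 12

12


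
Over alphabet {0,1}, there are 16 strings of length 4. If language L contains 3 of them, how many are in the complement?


Alphabet: {0,1}
String length: 4
Total strings of length 4 = 2^4 = 16
Strings in L = 3
Complement = total - |L|
= 16 - 3
= 13

13


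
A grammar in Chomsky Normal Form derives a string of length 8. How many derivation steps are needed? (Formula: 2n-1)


Chomsky Normal Form derivation:
String length n = 8
Each step either:
  - Splits a nonterminal into two (n-1 such steps)
  - Converts a nonterminal to terminal (n such steps)
Total = (n-1) + n = 2n - 1
= 2(8) - 1
= 16 - 1
= 15

15


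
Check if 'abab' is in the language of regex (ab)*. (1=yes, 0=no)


Pattern: (ab)*
String: 'abab'
Pattern requires: zero or more repetitions of 'ab'
Pairs: ['ab', 'ab']
All pairs are 'ab'? Yes
Result: 1

1


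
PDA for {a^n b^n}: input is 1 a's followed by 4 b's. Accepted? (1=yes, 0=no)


Language requires equal numbers of a's and b's
PDA pushes for each 'a', pops for each 'b'
Number of a's = 1
Number of b's = 4
1 != 4 -> Reject

0


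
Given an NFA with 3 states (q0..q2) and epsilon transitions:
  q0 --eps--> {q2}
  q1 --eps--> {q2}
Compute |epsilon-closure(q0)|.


Starting from q0
Initialize closure = {q0}
Follow epsilon from q0 -> add q2
Final closure: {q0, q2}
Size = 2

2


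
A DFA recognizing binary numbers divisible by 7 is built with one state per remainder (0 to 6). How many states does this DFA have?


Divisibility by 7 is tracked via the remainder mod 7: 0, 1, ..., 6
The construction assigns one state to each remainder
Number of remainders = 7

7


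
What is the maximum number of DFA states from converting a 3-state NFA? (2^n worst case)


NFA has 3 states
Subset construction: each DFA state = subset of NFA states
Maximum subsets = 2^3
2^3 = 8

8


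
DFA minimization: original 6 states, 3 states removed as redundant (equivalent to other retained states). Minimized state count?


Original DFA: 6 states
Redundant states removed: 3
Minimized states = original - removed
= 6 - 3
= 3

3


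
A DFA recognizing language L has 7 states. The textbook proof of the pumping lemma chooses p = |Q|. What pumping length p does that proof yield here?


Pumping lemma for regular languages (standard proof):
Take p = |Q|, the number of DFA states.
Any string of length >= |Q| passes through |Q|+1 states while reading its first |Q| symbols,
so by pigeonhole some state repeats, giving the loop that can be pumped.
Here |Q| = 7
Therefore the proof uses p = 7

7


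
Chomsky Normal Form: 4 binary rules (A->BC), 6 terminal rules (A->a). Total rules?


CNF allows two rule forms:
  A -> BC (binary): 4 rules
  A -> a (terminal): 6 rules
Total = 4 + 6 = 10

10


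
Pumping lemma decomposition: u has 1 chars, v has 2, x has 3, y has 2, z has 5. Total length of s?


|s| = |u| + |v| + |x| + |y| + |z|
= 1 + 2 + 3 + 2 + 5
= 3 + 3 + 7
= 6 + 7
= 13

13


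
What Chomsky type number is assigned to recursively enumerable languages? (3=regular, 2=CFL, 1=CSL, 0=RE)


Chomsky hierarchy levels:
  Type 3: Regular (DFA/NFA/regex)
  Type 2: Context-free (PDA)
  Type 1: Context-sensitive
  Type 0: Recursively enumerable (TM)
'recursively enumerable' corresponds to Type 0

0


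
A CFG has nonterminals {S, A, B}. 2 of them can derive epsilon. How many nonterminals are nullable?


Nonterminals: {S, A, B}
A nonterminal is nullable if it can derive epsilon
Counting nullable nonterminals: 2
Total nullable = 2

2


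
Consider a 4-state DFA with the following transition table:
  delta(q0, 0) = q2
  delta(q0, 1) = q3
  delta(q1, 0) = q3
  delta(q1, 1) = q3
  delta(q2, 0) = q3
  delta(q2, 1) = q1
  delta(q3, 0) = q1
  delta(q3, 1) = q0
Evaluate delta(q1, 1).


Looking up transition function:
delta(q1, 1) in the table
Row: q1, Column: 1
Result: q3

q3


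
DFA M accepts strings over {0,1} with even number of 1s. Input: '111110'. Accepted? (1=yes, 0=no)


DFA has 2 states: q_even (start, accept=yes) and q_odd
Processing string '111110' character by character:
  Position 0: read '1', 1-count=1 -> q_odd
  Position 1: read '1', 1-count=2 -> q_even
  Position 2: read '1', 1-count=3 -> q_odd
  Position 3: read '1', 1-count=4 -> q_even
  Position 4: read '1', 1-count=5 -> q_odd
  Position 5: read '0', 1-count=5 -> q_odd (no change)
Final state: q_odd, total 1s = 5 (odd); the DFA requires an even count -> reject

0


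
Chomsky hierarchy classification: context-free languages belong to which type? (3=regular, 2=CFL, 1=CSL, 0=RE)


Chomsky hierarchy levels:
  Type 3: Regular (DFA/NFA/regex)
  Type 2: Context-free (PDA)
  Type 1: Context-sensitive
  Type 0: Recursively enumerable (TM)
'context-free' corresponds to Type 2

2


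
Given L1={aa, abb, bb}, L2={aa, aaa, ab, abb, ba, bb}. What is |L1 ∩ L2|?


L1 = {aa, abb, bb}
L2 = {aa, aaa, ab, abb, ba, bb}
Checking each string in L1 against L2:
  'aa': in L2? Yes
  'abb': in L2? Yes
  'bb': in L2? Yes
Intersection = {aa, abb, bb}
|L1 ∩ L2| = 3

3


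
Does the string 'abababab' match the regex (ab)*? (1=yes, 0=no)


Pattern: (ab)*
String: 'abababab'
Pattern requires: zero or more repetitions of 'ab'
Pairs: ['ab', 'ab', 'ab', 'ab']
All pairs are 'ab'? Yes
Result: 1

1


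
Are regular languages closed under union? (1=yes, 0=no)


Regular languages are closed under:
- Union (DFA product construction)
- Intersection (DFA product construction)
- Complement (swap accept/reject states)
- Concatenation (NFA construction)
- Kleene star (NFA construction)
union is in this list
Therefore: closed

1


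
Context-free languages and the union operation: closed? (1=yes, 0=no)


CFL closure properties:
  Closed under: union, concatenation, Kleene star
  NOT closed under: intersection, complement
Operation 'union' is in closed list -> Yes (closed)

1


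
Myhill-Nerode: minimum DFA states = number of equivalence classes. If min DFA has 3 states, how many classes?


Myhill-Nerode theorem:
Number of equivalence classes = number of states in minimal DFA
Minimal DFA states = 3
Therefore equivalence classes = 3

3


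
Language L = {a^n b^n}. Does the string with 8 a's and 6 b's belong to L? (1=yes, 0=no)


Language requires equal numbers of a's and b's
PDA pushes for each 'a', pops for each 'b'
Number of a's = 8
Number of b's = 6
8 != 6 -> Reject

0


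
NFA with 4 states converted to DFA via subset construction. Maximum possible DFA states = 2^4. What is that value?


NFA has 4 states
Subset construction: each DFA state = subset of NFA states
Maximum subsets = 2^4
2^4 = 16

16


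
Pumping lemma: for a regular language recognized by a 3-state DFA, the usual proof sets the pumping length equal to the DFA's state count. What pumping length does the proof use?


Pumping lemma for regular languages (standard proof):
Take p = |Q|, the number of DFA states.
Any string of length >= |Q| passes through |Q|+1 states while reading its first |Q| symbols,
so by pigeonhole some state repeats, giving the loop that can be pumped.
Here |Q| = 3
Therefore the proof uses p = 3

3


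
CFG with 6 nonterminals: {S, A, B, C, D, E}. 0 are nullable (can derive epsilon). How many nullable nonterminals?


Nonterminals: {S, A, B, C, D, E}
A nonterminal is nullable if it can derive epsilon
Counting nullable nonterminals: 0
Total nullable = 0

0


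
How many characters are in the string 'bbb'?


String: 'bbb'
Counting characters:
  'b' appears 3 time(s)
Total length = 0 + 3 = 3

3


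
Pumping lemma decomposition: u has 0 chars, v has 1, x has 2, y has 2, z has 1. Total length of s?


|s| = |u| + |v| + |x| + |y| + |z|
= 0 + 1 + 2 + 2 + 1
= 1 + 2 + 3
= 3 + 3
= 6

6


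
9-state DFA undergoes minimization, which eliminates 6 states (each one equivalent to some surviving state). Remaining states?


Original DFA: 9 states
Redundant states removed: 6
Minimized states = original - removed
= 9 - 6
= 3

3


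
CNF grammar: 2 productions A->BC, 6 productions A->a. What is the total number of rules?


CNF allows two rule forms:
  A -> BC (binary): 2 rules
  A -> a (terminal): 6 rules
Total = 2 + 6 = 8

8


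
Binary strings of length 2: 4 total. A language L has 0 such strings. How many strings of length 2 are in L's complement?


Alphabet: {0,1}
String length: 2
Total strings of length 2 = 2^2 = 4
Strings in L = 0
Complement = total - |L|
= 4 - 0
= 4

4


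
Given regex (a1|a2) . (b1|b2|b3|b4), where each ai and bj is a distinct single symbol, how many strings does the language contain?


First group: 2 alternatives
Second group: 4 alternatives
Concatenation: each choice from group 1 pairs with each from group 2
Total = 2 x 4 = 8

8


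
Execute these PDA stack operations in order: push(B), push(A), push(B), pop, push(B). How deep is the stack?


Tracing stack operations:
  push(B) -> stack = [B], depth=1
  push(A) -> stack = [B,A], depth=2
  push(B) -> stack = [B,A,B], depth=3
  pop -> removed B, stack = [B,A], depth=2
  push(B) -> stack = [B,A,B], depth=3
Final depth = 3

3


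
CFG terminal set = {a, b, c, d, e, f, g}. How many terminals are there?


Terminal symbols: a, b, c, d, e, f, g
Counting each: a (#1), b (#2), c (#3), d (#4), e (#5), f (#6), g (#7)
Total = 7

7


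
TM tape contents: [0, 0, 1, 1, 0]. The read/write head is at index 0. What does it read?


Tape: [0, 0, 1, 1, 0]
Positions: 0 1 2 3 4
Values:    0 0 1 1 0
Head at position 0
tape[0] = 0

0


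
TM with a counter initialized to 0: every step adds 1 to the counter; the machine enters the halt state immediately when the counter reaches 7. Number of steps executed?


Counter starts at 0. Counting sequence:
  Step 1: counter = 1
  Step 2: counter = 2
  Step 3: counter = 3
  Step 4: counter = 4
  Step 5: counter = 5
  Step 6: counter = 6
  Step 7: counter = 7
Counter reached 7 -> halt
Total steps = 7

7


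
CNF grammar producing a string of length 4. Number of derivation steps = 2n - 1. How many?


Chomsky Normal Form derivation:
String length n = 4
Each step either:
  - Splits a nonterminal into two (n-1 such steps)
  - Converts a nonterminal to terminal (n such steps)
Total = (n-1) + n = 2n - 1
= 2(4) - 1
= 8 - 1
= 7

7


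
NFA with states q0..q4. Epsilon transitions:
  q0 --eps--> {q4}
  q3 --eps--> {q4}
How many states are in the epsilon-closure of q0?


Starting from q0
Initialize closure = {q0}
Follow epsilon from q0 -> add q4
Final closure: {q0, q4}
Size = 2

2


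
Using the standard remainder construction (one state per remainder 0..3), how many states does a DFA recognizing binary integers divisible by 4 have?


Divisibility by 4 is tracked via the remainder mod 4: 0, 1, ..., 3
The construction assigns one state to each remainder
Number of remainders = 4

4


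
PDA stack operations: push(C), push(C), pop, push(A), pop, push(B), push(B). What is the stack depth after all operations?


Tracing stack operations:
  push(C) -> stack = [C], depth=1
  push(C) -> stack = [C,C], depth=2
  pop -> removed C, stack = [C], depth=1
  push(A) -> stack = [C,A], depth=2
  pop -> removed A, stack = [C], depth=1
  push(B) -> stack = [C,B], depth=2
  push(B) -> stack = [C,B,B], depth=3
Final depth = 3

3


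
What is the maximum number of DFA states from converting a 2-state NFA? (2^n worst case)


NFA has 2 states
Subset construction: each DFA state = subset of NFA states
Maximum subsets = 2^2
2^2 = 4

4


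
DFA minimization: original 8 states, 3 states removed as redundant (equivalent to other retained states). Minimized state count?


Original DFA: 8 states
Redundant states removed: 3
Minimized states = original - removed
= 8 - 3
= 5

5


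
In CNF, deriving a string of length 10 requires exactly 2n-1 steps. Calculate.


Chomsky Normal Form derivation:
String length n = 10
Each step either:
  - Splits a nonterminal into two (n-1 such steps)
  - Converts a nonterminal to terminal (n such steps)
Total = (n-1) + n = 2n - 1
= 2(10) - 1
= 20 - 1
= 19

19


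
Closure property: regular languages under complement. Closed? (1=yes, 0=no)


Regular languages are closed under:
- Union (DFA product construction)
- Intersection (DFA product construction)
- Complement (swap accept/reject states)
- Concatenation (NFA construction)
- Kleene star (NFA construction)
complement is in this list
Therefore: closed

1


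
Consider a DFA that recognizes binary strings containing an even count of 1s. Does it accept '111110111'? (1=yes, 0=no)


DFA has 2 states: q_even (start, accept=yes) and q_odd
Processing string '111110111' character by character:
  Position 0: read '1', 1-count=1 -> q_odd
  Position 1: read '1', 1-count=2 -> q_even
  Position 2: read '1', 1-count=3 -> q_odd
  Position 3: read '1', 1-count=4 -> q_even
  Position 4: read '1', 1-count=5 -> q_odd
  Position 5: read '0', 1-count=5 -> q_odd (no change)
  Position 6: read '1', 1-count=6 -> q_even
  Position 7: read '1', 1-count=7 -> q_odd
  Position 8: read '1', 1-count=8 -> q_even
Final state: q_even, total 1s = 8 (even); the DFA requires an even count -> accept

1


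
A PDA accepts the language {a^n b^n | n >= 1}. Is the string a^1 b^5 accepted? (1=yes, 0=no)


Language requires equal numbers of a's and b's
PDA pushes for each 'a', pops for each 'b'
Number of a's = 1
Number of b's = 5
1 != 5 -> Reject

0


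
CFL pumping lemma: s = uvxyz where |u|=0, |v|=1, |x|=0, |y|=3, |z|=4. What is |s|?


|s| = |u| + |v| + |x| + |y| + |z|
= 0 + 1 + 0 + 3 + 4
= 1 + 0 + 7
= 1 + 7
= 8

8


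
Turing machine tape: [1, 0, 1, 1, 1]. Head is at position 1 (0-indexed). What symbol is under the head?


Tape: [1, 0, 1, 1, 1]
Positions: 0 1 2 3 4
Values:    1 0 1 1 1
Head at position 1
tape[1] = 0

0


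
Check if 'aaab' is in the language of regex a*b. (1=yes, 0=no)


Pattern: a*b
String: 'aaab'
Pattern requires: zero or more 'a's followed by exactly one 'b'
Found 3 leading 'a's
Remaining: 'b'
Remaining is exactly 'b' -> match
Result: 1

1


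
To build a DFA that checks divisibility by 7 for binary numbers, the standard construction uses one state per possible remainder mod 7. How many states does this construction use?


Divisibility by 7 is tracked via the remainder mod 7: 0, 1, ..., 6
The construction assigns one state to each remainder
Number of remainders = 7

7


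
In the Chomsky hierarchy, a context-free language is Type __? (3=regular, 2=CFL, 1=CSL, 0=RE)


Chomsky hierarchy levels:
  Type 3: Regular (DFA/NFA/regex)
  Type 2: Context-free (PDA)
  Type 1: Context-sensitive
  Type 0: Recursively enumerable (TM)
'context-free' corresponds to Type 2

2


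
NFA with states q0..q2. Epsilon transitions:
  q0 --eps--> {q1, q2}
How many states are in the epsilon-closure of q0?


Starting from q0
Initialize closure = {q0}
Follow epsilon from q0 -> add q1
Follow epsilon from q0 -> add q2
Final closure: {q0, q1, q2}
Size = 3

3


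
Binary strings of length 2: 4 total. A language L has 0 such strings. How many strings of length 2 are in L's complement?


Alphabet: {0,1}
String length: 2
Total strings of length 2 = 2^2 = 4
Strings in L = 0
Complement = total - |L|
= 4 - 0
= 4

4


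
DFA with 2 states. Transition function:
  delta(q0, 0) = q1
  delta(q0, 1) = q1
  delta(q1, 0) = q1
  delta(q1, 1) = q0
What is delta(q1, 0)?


Looking up transition function:
delta(q1, 0) in the table
Row: q1, Column: 0
Result: q1

q1


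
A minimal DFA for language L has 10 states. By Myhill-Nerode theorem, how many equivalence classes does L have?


Myhill-Nerode theorem:
Number of equivalence classes = number of states in minimal DFA
Minimal DFA states = 10
Therefore equivalence classes = 10

10


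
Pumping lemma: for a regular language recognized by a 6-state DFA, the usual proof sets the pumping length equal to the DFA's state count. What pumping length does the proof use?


Pumping lemma for regular languages (standard proof):
Take p = |Q|, the number of DFA states.
Any string of length >= |Q| passes through |Q|+1 states while reading its first |Q| symbols,
so by pigeonhole some state repeats, giving the loop that can be pumped.
Here |Q| = 6
Therefore the proof uses p = 6

6


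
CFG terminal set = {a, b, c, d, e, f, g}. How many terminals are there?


Terminal symbols: a, b, c, d, e, f, g
Counting each: a (#1), b (#2), c (#3), d (#4), e (#5), f (#6), g (#7)
Total = 7

7


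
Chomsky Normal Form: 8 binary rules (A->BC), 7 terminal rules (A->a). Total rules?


CNF allows two rule forms:
  A -> BC (binary): 8 rules
  A -> a (terminal): 7 rules
Total = 8 + 7 = 15

15


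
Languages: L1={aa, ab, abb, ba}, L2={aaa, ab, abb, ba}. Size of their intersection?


L1 = {aa, ab, abb, ba}
L2 = {aaa, ab, abb, ba}
Checking each string in L1 against L2:
  'aa': in L2? No
  'ab': in L2? Yes
  'abb': in L2? Yes
  'ba': in L2? Yes
Intersection = {ab, abb, ba}
|L1 ∩ L2| = 3

3


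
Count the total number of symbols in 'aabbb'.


String: 'aabbb'
Counting characters:
  'a' appears 2 time(s)
  'b' appears 3 time(s)
Total length = 2 + 3 = 5

5


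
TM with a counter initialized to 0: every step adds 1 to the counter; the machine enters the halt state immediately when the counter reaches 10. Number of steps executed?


Counter starts at 0. Counting sequence:
  Step 1: counter = 1
  Step 2: counter = 2
  Step 3: counter = 3
  Step 4: counter = 4
  Step 5: counter = 5
  Step 6: counter = 6
  ...
  Step 10: counter = 10
Counter reached 10 -> halt
Total steps = 10

10


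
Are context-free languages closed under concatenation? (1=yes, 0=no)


CFL closure properties:
  Closed under: union, concatenation, Kleene star
  NOT closed under: intersection, complement
Operation 'concatenation' is in closed list -> Yes (closed)

1


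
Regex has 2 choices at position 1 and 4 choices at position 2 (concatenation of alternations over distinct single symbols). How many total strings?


First group: 2 alternatives
Second group: 4 alternatives
Concatenation: each choice from group 1 pairs with each from group 2
Total = 2 x 4 = 8

8


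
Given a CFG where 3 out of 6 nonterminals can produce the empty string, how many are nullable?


Nonterminals: {S, A, B, C, D, E}
A nonterminal is nullable if it can derive epsilon
Counting nullable nonterminals: 3
Total nullable = 3

3


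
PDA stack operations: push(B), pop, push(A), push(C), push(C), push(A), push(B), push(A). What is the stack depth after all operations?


Tracing stack operations:
  push(B) -> stack = [B], depth=1
  pop -> removed B, stack = [], depth=0
  push(A) -> stack = [A], depth=1
  push(C) -> stack = [A,C], depth=2
  push(C) -> stack = [A,C,C], depth=3
  push(A) -> stack = [A,C,C,A], depth=4
  push(B) -> stack = [A,C,C,A,B], depth=5
  push(A) -> stack = [A,C,C,A,B,A], depth=6
Final depth = 6

6


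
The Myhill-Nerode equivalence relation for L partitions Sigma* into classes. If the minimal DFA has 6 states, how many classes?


Myhill-Nerode theorem:
Number of equivalence classes = number of states in minimal DFA
Minimal DFA states = 6
Therefore equivalence classes = 6

6


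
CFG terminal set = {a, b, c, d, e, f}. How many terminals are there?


Terminal symbols: a, b, c, d, e, f
Counting each: a (#1), b (#2), c (#3), d (#4), e (#5), f (#6)
Total = 6

6


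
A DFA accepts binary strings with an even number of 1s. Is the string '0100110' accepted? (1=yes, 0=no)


DFA has 2 states: q_even (start, accept=yes) and q_odd
Processing string '0100110' character by character:
  Position 0: read '0', 1-count=0 -> q_even (no change)
  Position 1: read '1', 1-count=1 -> q_odd
  Position 2: read '0', 1-count=1 -> q_odd (no change)
  Position 3: read '0', 1-count=1 -> q_odd (no change)
  Position 4: read '1', 1-count=2 -> q_even
  Position 5: read '1', 1-count=3 -> q_odd
  Position 6: read '0', 1-count=3 -> q_odd (no change)
Final state: q_odd, total 1s = 3 (odd); the DFA requires an even count -> reject

0


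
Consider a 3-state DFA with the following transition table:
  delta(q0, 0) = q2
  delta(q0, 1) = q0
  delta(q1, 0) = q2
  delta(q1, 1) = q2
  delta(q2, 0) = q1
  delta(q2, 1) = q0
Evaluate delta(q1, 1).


Looking up transition function:
delta(q1, 1) in the table
Row: q1, Column: 1
Result: q2

q2


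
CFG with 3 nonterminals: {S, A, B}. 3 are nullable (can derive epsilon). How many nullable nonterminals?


Nonterminals: {S, A, B}
A nonterminal is nullable if it can derive epsilon
Counting nullable nonterminals: 3
Total nullable = 3

3


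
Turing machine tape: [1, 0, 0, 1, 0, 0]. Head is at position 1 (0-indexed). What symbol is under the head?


Tape: [1, 0, 0, 1, 0, 0]
Positions: 0 1 2 3 4 5
Values:    1 0 0 1 0 0
Head at position 1
tape[1] = 0

0


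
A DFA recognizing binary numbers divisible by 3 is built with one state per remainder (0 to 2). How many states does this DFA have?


Divisibility by 3 is tracked via the remainder mod 3: 0, 1, ..., 2
The construction assigns one state to each remainder
Number of remainders = 3

3


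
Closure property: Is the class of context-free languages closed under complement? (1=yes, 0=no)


CFL closure properties:
  Closed under: union, concatenation, Kleene star
  NOT closed under: intersection, complement
Operation 'complement' is in not-closed list -> No (not closed)

0


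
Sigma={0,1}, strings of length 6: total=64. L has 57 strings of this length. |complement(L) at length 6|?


Alphabet: {0,1}
String length: 6
Total strings of length 6 = 2^6 = 64
Strings in L = 57
Complement = total - |L|
= 64 - 57
= 7

7


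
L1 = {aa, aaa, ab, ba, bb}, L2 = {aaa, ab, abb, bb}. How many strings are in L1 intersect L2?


L1 = {aa, aaa, ab, ba, bb}
L2 = {aaa, ab, abb, bb}
Checking each string in L1 against L2:
  'aa': in L2? No
  'aaa': in L2? Yes
  'ab': in L2? Yes
  'ba': in L2? No
  'bb': in L2? Yes
Intersection = {aaa, ab, bb}
|L1 ∩ L2| = 3

3


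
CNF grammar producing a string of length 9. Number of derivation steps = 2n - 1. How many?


Chomsky Normal Form derivation:
String length n = 9
Each step either:
  - Splits a nonterminal into two (n-1 such steps)
  - Converts a nonterminal to terminal (n such steps)
Total = (n-1) + n = 2n - 1
= 2(9) - 1
= 18 - 1
= 17

17


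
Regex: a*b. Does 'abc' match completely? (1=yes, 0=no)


Pattern: a*b
String: 'abc'
Pattern requires: zero or more 'a's followed by exactly one 'b'
Found 1 leading 'a's
Remaining: 'bc'
Remaining is not 'b' -> no match
Result: 0

0


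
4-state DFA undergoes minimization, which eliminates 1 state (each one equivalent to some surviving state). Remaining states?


Original DFA: 4 states
Redundant states removed: 1
Minimized states = original - removed
= 4 - 1
= 3

3


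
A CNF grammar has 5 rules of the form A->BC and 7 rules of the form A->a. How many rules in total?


CNF allows two rule forms:
  A -> BC (binary): 5 rules
  A -> a (terminal): 7 rules
Total = 5 + 7 = 12

12


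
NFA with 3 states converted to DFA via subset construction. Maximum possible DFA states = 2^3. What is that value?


NFA has 3 states
Subset construction: each DFA state = subset of NFA states
Maximum subsets = 2^3
2^3 = 8

8


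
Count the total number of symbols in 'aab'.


String: 'aab'
Counting characters:
  'a' appears 2 time(s)
  'b' appears 1 time(s)
Total length = 2 + 1 = 3

3


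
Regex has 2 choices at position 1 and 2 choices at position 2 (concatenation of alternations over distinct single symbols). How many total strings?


First group: 2 alternatives
Second group: 2 alternatives
Concatenation: each choice from group 1 pairs with each from group 2
Total = 2 x 2 = 4

4


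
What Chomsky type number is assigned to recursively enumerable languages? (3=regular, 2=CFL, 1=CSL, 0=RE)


Chomsky hierarchy levels:
  Type 3: Regular (DFA/NFA/regex)
  Type 2: Context-free (PDA)
  Type 1: Context-sensitive
  Type 0: Recursively enumerable (TM)
'recursively enumerable' corresponds to Type 0

0


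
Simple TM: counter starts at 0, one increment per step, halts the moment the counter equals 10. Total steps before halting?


Counter starts at 0. Counting sequence:
  Step 1: counter = 1
  Step 2: counter = 2
  Step 3: counter = 3
  Step 4: counter = 4
  Step 5: counter = 5
  Step 6: counter = 6
  ...
  Step 10: counter = 10
Counter reached 10 -> halt
Total steps = 10

10


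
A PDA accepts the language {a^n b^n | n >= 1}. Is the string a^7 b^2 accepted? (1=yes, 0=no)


Language requires equal numbers of a's and b's
PDA pushes for each 'a', pops for each 'b'
Number of a's = 7
Number of b's = 2
7 != 2 -> Reject

0


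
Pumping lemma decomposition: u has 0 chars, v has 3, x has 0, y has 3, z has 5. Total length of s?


|s| = |u| + |v| + |x| + |y| + |z|
= 0 + 3 + 0 + 3 + 5
= 3 + 0 + 8
= 3 + 8
= 11

11


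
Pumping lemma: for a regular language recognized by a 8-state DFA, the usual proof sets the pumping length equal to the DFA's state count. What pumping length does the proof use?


Pumping lemma for regular languages (standard proof):
Take p = |Q|, the number of DFA states.
Any string of length >= |Q| passes through |Q|+1 states while reading its first |Q| symbols,
so by pigeonhole some state repeats, giving the loop that can be pumped.
Here |Q| = 8
Therefore the proof uses p = 8

8


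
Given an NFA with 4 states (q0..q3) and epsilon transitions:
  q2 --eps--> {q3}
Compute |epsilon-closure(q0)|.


Starting from q0
Initialize closure = {q0}
q0 has no outgoing epsilon transitions -> nothing to add
Final closure: {q0}
Size = 1

1


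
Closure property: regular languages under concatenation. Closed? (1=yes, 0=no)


Regular languages are closed under:
- Union (DFA product construction)
- Intersection (DFA product construction)
- Complement (swap accept/reject states)
- Concatenation (NFA construction)
- Kleene star (NFA construction)
concatenation is in this list
Therefore: closed

1


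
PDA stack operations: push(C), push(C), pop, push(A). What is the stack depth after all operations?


Tracing stack operations:
  push(C) -> stack = [C], depth=1
  push(C) -> stack = [C,C], depth=2
  pop -> removed C, stack = [C], depth=1
  push(A) -> stack = [C,A], depth=2
Final depth = 2

2


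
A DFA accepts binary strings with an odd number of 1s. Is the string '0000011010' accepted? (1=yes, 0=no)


DFA has 2 states: q_even (start, accept=no) and q_odd
Processing string '0000011010' character by character:
  Position 0: read '0', 1-count=0 -> q_even (no change)
  Position 1: read '0', 1-count=0 -> q_even (no change)
  Position 2: read '0', 1-count=0 -> q_even (no change)
  Position 3: read '0', 1-count=0 -> q_even (no change)
  Position 4: read '0', 1-count=0 -> q_even (no change)
  Position 5: read '1', 1-count=1 -> q_odd
  Position 6: read '1', 1-count=2 -> q_even
  Position 7: read '0', 1-count=2 -> q_even (no change)
  Position 8: read '1', 1-count=3 -> q_odd
  Position 9: read '0', 1-count=3 -> q_odd (no change)
Final state: q_odd, total 1s = 3 (odd); the DFA requires an odd count -> accept

1


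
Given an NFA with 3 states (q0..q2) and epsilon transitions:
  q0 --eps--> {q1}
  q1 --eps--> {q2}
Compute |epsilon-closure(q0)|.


Starting from q0
Initialize closure = {q0}
Follow epsilon from q0 -> add q1
Follow epsilon from q1 -> add q2
Final closure: {q0, q1, q2}
Size = 3

3


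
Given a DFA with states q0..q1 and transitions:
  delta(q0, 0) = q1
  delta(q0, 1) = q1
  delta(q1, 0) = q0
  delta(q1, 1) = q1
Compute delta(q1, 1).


Looking up transition function:
delta(q1, 1) in the table
Row: q1, Column: 1
Result: q1

q1


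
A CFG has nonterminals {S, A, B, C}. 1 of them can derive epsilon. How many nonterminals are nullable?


Nonterminals: {S, A, B, C}
A nonterminal is nullable if it can derive epsilon
Counting nullable nonterminals: 1
Total nullable = 1

1


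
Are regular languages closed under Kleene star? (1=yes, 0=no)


Regular languages are closed under:
- Union (DFA product construction)
- Intersection (DFA product construction)
- Complement (swap accept/reject states)
- Concatenation (NFA construction)
- Kleene star (NFA construction)
Kleene star is in this list
Therefore: closed

1


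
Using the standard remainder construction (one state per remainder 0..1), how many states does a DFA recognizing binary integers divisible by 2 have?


Divisibility by 2 is tracked via the remainder mod 2: 0, 1, ..., 1
The construction assigns one state to each remainder
Number of remainders = 2

2


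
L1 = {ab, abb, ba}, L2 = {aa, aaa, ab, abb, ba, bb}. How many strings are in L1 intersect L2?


L1 = {ab, abb, ba}
L2 = {aa, aaa, ab, abb, ba, bb}
Checking each string in L1 against L2:
  'ab': in L2? Yes
  'abb': in L2? Yes
  'ba': in L2? Yes
Intersection = {ab, abb, ba}
|L1 ∩ L2| = 3

3


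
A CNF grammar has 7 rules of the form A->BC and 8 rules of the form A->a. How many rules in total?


CNF allows two rule forms:
  A -> BC (binary): 7 rules
  A -> a (terminal): 8 rules
Total = 7 + 8 = 15

15


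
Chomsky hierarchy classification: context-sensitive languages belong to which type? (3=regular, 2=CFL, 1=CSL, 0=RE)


Chomsky hierarchy levels:
  Type 3: Regular (DFA/NFA/regex)
  Type 2: Context-free (PDA)
  Type 1: Context-sensitive
  Type 0: Recursively enumerable (TM)
'context-sensitive' corresponds to Type 1

1


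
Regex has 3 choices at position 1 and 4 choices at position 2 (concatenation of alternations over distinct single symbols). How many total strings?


First group: 3 alternatives
Second group: 4 alternatives
Concatenation: each choice from group 1 pairs with each from group 2
Total = 3 x 4 = 12

12


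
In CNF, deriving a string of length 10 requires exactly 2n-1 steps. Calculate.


Chomsky Normal Form derivation:
String length n = 10
Each step either:
  - Splits a nonterminal into two (n-1 such steps)
  - Converts a nonterminal to terminal (n such steps)
Total = (n-1) + n = 2n - 1
= 2(10) - 1
= 20 - 1
= 19

19


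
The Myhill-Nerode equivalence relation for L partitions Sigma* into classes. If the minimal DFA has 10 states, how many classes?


Myhill-Nerode theorem:
Number of equivalence classes = number of states in minimal DFA
Minimal DFA states = 10
Therefore equivalence classes = 10

10


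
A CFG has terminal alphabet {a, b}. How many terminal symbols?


Terminal symbols: a, b
Counting each: a (#1), b (#2)
Total = 2

2


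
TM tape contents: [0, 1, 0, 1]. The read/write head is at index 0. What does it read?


Tape: [0, 1, 0, 1]
Positions: 0 1 2 3
Values:    0 1 0 1
Head at position 0
tape[0] = 0

0


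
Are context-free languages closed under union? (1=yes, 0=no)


CFL closure properties:
  Closed under: union, concatenation, Kleene star
  NOT closed under: intersection, complement
Operation 'union' is in closed list -> Yes (closed)

1


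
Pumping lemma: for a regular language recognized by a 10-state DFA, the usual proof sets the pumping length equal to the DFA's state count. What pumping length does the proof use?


Pumping lemma for regular languages (standard proof):
Take p = |Q|, the number of DFA states.
Any string of length >= |Q| passes through |Q|+1 states while reading its first |Q| symbols,
so by pigeonhole some state repeats, giving the loop that can be pumped.
Here |Q| = 10
Therefore the proof uses p = 10

10


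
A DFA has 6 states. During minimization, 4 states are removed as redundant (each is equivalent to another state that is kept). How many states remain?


Original DFA: 6 states
Redundant states removed: 4
Minimized states = original - removed
= 6 - 4
= 2

2


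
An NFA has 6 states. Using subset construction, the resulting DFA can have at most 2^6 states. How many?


NFA has 6 states
Subset construction: each DFA state = subset of NFA states
Maximum subsets = 2^6
2^6 = 64

64


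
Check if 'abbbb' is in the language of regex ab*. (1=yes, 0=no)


Pattern: ab*
String: 'abbbb'
Pattern requires: exactly one 'a' followed by zero or more 'b's
First char is 'a' -> OK
Rest 'bbbb': all b's? Yes
Result: 1

1


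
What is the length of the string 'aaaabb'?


String: 'aaaabb'
Counting characters:
  'a' appears 4 time(s)
  'b' appears 2 time(s)
Total length = 4 + 2 = 6

6


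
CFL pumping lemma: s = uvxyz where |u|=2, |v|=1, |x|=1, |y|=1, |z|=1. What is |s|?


|s| = |u| + |v| + |x| + |y| + |z|
= 2 + 1 + 1 + 1 + 1
= 3 + 1 + 2
= 4 + 2
= 6

6


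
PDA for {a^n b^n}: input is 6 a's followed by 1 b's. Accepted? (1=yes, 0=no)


Language requires equal numbers of a's and b's
PDA pushes for each 'a', pops for each 'b'
Number of a's = 6
Number of b's = 1
6 != 1 -> Reject

0


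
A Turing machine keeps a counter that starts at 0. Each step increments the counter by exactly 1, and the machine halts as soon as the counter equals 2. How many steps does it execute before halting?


Counter starts at 0. Counting sequence:
  Step 1: counter = 1
  Step 2: counter = 2
Counter reached 2 -> halt
Total steps = 2

2


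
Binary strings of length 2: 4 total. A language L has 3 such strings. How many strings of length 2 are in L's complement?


Alphabet: {0,1}
String length: 2
Total strings of length 2 = 2^2 = 4
Strings in L = 3
Complement = total - |L|
= 4 - 3
= 1

1


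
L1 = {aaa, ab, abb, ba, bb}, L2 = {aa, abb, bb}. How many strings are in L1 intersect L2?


L1 = {aaa, ab, abb, ba, bb}
L2 = {aa, abb, bb}
Checking each string in L1 against L2:
  'aaa': in L2? No
  'ab': in L2? No
  'abb': in L2? Yes
  'ba': in L2? No
  'bb': in L2? Yes
Intersection = {abb, bb}
|L1 ∩ L2| = 2

2


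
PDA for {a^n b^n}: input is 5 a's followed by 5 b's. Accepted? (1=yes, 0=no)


Language requires equal numbers of a's and b's
PDA pushes for each 'a', pops for each 'b'
Number of a's = 5
Number of b's = 5
5 == 5 -> Accept

1


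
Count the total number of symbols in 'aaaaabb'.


String: 'aaaaabb'
Counting characters:
  'a' appears 5 time(s)
  'b' appears 2 time(s)
Total length = 5 + 2 = 7

7


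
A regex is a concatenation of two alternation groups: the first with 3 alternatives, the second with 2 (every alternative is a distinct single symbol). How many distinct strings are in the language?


First group: 3 alternatives
Second group: 2 alternatives
Concatenation: each choice from group 1 pairs with each from group 2
Total = 3 x 2 = 6

6


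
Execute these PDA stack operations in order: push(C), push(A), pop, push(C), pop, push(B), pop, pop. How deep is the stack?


Tracing stack operations:
  push(C) -> stack = [C], depth=1
  push(A) -> stack = [C,A], depth=2
  pop -> removed A, stack = [C], depth=1
  push(C) -> stack = [C,C], depth=2
  pop -> removed C, stack = [C], depth=1
  push(B) -> stack = [C,B], depth=2
  pop -> removed B, stack = [C], depth=1
  pop -> removed C, stack = [], depth=0
Final depth = 0

0


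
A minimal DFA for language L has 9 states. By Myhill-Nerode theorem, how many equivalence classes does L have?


Myhill-Nerode theorem:
Number of equivalence classes = number of states in minimal DFA
Minimal DFA states = 9
Therefore equivalence classes = 9

9


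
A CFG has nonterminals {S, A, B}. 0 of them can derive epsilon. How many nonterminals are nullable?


Nonterminals: {S, A, B}
A nonterminal is nullable if it can derive epsilon
Counting nullable nonterminals: 0
Total nullable = 0

0


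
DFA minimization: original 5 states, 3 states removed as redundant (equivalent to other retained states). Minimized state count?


Original DFA: 5 states
Redundant states removed: 3
Minimized states = original - removed
= 5 - 3
= 2

2


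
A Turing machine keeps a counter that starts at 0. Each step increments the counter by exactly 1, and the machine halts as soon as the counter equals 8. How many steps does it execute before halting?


Counter starts at 0. Counting sequence:
  Step 1: counter = 1
  Step 2: counter = 2
  Step 3: counter = 3
  Step 4: counter = 4
  Step 5: counter = 5
  Step 6: counter = 6
  Step 7: counter = 7
  Step 8: counter = 8
Counter reached 8 -> halt
Total steps = 8

8


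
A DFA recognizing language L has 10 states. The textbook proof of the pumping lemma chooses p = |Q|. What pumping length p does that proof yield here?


Pumping lemma for regular languages (standard proof):
Take p = |Q|, the number of DFA states.
Any string of length >= |Q| passes through |Q|+1 states while reading its first |Q| symbols,
so by pigeonhole some state repeats, giving the loop that can be pumped.
Here |Q| = 10
Therefore the proof uses p = 10

10


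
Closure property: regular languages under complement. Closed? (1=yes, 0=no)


Regular languages are closed under:
- Union (DFA product construction)
- Intersection (DFA product construction)
- Complement (swap accept/reject states)
- Concatenation (NFA construction)
- Kleene star (NFA construction)
complement is in this list
Therefore: closed

1
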